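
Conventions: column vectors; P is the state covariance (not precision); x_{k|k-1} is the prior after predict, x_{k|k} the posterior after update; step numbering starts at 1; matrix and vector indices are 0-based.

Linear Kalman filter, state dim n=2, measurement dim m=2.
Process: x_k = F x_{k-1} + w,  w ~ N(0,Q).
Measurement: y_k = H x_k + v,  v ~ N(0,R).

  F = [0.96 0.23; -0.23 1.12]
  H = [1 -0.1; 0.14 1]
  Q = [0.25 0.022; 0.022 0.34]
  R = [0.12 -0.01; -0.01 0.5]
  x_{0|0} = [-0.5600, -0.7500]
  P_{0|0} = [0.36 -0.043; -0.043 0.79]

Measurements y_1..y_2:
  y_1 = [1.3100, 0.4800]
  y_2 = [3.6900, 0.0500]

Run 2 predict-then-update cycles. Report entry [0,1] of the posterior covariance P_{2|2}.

P_post[0,1] = 0.0211

step 1: x^-=[-0.7101, -0.7112]  P^-=[0.6046 0.1021; 0.1021 1.3722]  S=[0.7179 0.0381; 0.0381 1.9126]  K=[0.8236 0.0812; -0.0875 0.7267]  nu=[1.9490, 1.2906]  x^+=[1.0000, 0.0561]  P^+=[0.0999 0.0184; 0.0184 0.3616]
step 2: x^-=[0.9729, -0.1672]  P^-=[0.3693 0.1119; 0.1119 0.7894]  S=[0.4748 0.0731; 0.0731 1.3280]  K=[0.7415 0.0824; -0.0241 0.6076]  nu=[2.7004, 0.0810]  x^+=[2.9820, -0.1831]  P^+=[0.0903 0.0211; 0.0211 0.3011]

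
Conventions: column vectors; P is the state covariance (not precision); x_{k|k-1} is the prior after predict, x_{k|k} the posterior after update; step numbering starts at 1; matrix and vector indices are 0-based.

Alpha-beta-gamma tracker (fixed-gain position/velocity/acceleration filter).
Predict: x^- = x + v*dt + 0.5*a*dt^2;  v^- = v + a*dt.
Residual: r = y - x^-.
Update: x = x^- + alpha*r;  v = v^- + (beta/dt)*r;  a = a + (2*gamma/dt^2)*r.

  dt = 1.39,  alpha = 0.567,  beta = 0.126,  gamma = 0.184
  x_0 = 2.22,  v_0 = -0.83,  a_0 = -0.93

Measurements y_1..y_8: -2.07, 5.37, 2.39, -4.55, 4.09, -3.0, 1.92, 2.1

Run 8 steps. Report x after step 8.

step 1: x_pred=0.1679  r=-2.2379  x^+=-1.1010  v^+=-2.3256  a^+=-1.3562
step 2: x_pred=-5.6437  r=11.0137  x^+=0.6011  v^+=-3.2124  a^+=0.7415
step 3: x_pred=-3.1478  r=5.5378  x^+=-0.0079  v^+=-1.6797  a^+=1.7963
step 4: x_pred=-0.6073  r=-3.9427  x^+=-2.8428  v^+=0.4597  a^+=1.0453
step 5: x_pred=-1.1940  r=5.2840  x^+=1.8020  v^+=2.3917  a^+=2.0517
step 6: x_pred=7.1086  r=-10.1086  x^+=1.3770  v^+=4.3273  a^+=0.1264
step 7: x_pred=7.5141  r=-5.5941  x^+=4.3422  v^+=3.9959  a^+=-0.9391
step 8: x_pred=8.9893  r=-6.8893  x^+=5.0831  v^+=2.0661  a^+=-2.2513

x_post = 5.0831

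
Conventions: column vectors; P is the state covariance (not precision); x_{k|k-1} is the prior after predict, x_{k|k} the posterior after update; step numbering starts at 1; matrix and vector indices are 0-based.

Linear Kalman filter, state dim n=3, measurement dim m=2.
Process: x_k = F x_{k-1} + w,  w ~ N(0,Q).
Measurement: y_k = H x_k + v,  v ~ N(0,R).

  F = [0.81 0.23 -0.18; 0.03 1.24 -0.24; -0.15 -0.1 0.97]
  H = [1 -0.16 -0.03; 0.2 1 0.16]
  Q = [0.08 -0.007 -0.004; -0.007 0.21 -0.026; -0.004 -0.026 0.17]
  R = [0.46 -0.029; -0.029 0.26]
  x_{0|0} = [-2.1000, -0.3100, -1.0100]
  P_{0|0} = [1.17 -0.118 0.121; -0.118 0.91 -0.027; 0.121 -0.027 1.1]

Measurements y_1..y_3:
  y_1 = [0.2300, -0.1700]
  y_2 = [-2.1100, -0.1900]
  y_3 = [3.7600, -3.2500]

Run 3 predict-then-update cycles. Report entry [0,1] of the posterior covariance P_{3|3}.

step 1: x^-=[-1.5905, -0.2050, -0.6337]  P^-=[0.8544 0.1925 -0.2537; 0.1925 1.6792 -0.4031; -0.2537 -0.4031 1.2069]  S=[1.3082 0.0371; 0.0371 1.9360]  K=[0.6310 0.1546; -0.0732 0.8553; -0.1686 -0.1315]  nu=[1.7687, 0.4545]  x^+=[-0.4042, 0.0542, -0.9916]  P^+=[0.2800 -0.0227 -0.0711; -0.0227 0.2605 -0.1966; -0.0711 -0.1966 1.1346]
step 2: x^-=[-0.1364, 0.2931, -0.9066]  P^-=[0.3428 0.1691 -0.3447; 0.1691 0.7925 -0.5652; -0.3447 -0.5652 1.3046]  S=[0.7854 0.0485; 0.0485 0.9643]  K=[0.4048 0.1689; 0.0284 0.7617; -0.3474 -0.4237]  nu=[-1.9539, -0.3107]  x^+=[-0.9798, 0.0009, -0.0962]  P^+=[0.1800 0.0208 -0.1541; 0.0208 0.2303 -0.2329; -0.1541 -0.2329 1.0225]
step 3: x^-=[-0.7761, -0.0051, 0.0535]  P^-=[0.3154 0.2239 -0.3935; 0.2239 0.7655 -0.5930; -0.3935 -0.5930 1.2290]  S=[0.7424 0.0948; 0.0948 0.9442]  K=[0.3669 0.2004; 0.0646 0.7512; -0.3927 -0.4637]  nu=[4.5369, -3.0982]  x^+=[0.2675, -2.0392, -0.2912]  P^+=[0.1636 0.0368 -0.1752; 0.0368 0.2204 -0.2145; -0.1752 -0.2145 0.8770]

P_post[0,1] = 0.0368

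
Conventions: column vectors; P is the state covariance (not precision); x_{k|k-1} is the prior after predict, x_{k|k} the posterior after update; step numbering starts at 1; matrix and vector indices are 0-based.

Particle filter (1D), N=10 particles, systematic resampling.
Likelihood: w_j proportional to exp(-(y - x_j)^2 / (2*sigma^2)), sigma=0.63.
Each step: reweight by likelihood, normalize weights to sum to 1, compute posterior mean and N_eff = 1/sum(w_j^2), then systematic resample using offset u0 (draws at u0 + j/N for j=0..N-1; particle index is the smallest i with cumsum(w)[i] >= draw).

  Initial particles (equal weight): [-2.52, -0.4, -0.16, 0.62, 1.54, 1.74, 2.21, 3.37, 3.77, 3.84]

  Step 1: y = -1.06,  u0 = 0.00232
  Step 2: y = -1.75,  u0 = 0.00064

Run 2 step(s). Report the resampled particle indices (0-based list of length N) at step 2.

resampled_idx = [0, 0, 0, 0, 1, 2, 3, 4, 5, 7]

step 1: w=[0.0659, 0.5581, 0.3482, 0.0276, 0.0002, 0.0000, 0.0000, 0.0000, 0.0000, 0.0000]  mean=-0.4275  Neff=2.2842  idx=[0, 1, 1, 1, 1, 1, 1, 2, 2, 2]
step 2: w=[0.3942, 0.0838, 0.0838, 0.0838, 0.0838, 0.0838, 0.0838, 0.0344, 0.0344, 0.0344]  mean=-1.2109  Neff=4.9743  idx=[0, 0, 0, 0, 1, 2, 3, 4, 5, 7]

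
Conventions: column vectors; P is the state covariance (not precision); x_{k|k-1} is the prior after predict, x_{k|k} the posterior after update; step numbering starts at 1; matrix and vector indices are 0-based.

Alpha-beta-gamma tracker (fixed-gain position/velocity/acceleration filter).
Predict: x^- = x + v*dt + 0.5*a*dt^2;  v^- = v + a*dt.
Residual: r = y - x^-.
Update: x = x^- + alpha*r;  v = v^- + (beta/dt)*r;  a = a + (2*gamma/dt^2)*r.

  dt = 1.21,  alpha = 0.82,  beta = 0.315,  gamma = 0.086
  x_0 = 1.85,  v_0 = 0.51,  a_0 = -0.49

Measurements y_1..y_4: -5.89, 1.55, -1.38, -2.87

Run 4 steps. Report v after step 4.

v_post = -1.6365

step 1: x_pred=2.1084  r=-7.9984  x^+=-4.4503  v^+=-2.1651  a^+=-1.4296
step 2: x_pred=-8.1167  r=9.6667  x^+=-0.1900  v^+=-1.3785  a^+=-0.2940
step 3: x_pred=-2.0732  r=0.6932  x^+=-1.5048  v^+=-1.5538  a^+=-0.2126
step 4: x_pred=-3.5404  r=0.6704  x^+=-2.9907  v^+=-1.6365  a^+=-0.1338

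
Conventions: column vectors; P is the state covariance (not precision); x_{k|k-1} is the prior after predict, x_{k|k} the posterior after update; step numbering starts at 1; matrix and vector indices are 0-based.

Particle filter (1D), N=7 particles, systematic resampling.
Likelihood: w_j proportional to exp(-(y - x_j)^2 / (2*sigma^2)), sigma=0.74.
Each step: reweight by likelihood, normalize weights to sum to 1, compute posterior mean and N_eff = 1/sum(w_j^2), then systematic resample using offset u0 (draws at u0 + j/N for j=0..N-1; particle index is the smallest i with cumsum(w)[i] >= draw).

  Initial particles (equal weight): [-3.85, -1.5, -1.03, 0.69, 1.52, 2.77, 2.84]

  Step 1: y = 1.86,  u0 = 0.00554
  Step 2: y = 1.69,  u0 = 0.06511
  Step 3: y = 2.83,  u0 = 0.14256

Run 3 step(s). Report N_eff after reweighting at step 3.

N_eff = 3.7409

step 1: w=[0.0000, 0.0000, 0.0002, 0.1383, 0.4342, 0.2265, 0.2008]  mean=1.9528  Neff=3.3416  idx=[3, 4, 4, 4, 5, 5, 6]
step 2: w=[0.0931, 0.2259, 0.2259, 0.2259, 0.0800, 0.0800, 0.0693]  mean=1.7342  Neff=5.5760  idx=[0, 1, 2, 2, 3, 4, 5]
step 3: w=[0.0054, 0.0734, 0.0734, 0.0734, 0.0734, 0.3505, 0.3505]  mean=2.3919  Neff=3.7409  idx=[2, 4, 5, 5, 6, 6, 6]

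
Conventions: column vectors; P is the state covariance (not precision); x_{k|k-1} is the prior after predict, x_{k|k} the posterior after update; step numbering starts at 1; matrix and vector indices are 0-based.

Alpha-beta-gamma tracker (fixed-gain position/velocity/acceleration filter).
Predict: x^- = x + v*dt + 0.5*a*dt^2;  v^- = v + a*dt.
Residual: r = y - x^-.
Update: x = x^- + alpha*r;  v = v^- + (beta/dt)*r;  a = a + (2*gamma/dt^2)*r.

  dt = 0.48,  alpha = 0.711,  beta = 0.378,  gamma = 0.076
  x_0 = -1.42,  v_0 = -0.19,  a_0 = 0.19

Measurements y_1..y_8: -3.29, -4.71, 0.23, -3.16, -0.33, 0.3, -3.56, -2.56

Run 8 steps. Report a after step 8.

step 1: x_pred=-1.4893  r=-1.8007  x^+=-2.7696  v^+=-1.5168  a^+=-0.9980
step 2: x_pred=-3.6126  r=-1.0974  x^+=-4.3929  v^+=-2.8600  a^+=-1.7219
step 3: x_pred=-5.9640  r=6.1940  x^+=-1.5601  v^+=1.1913  a^+=2.3644
step 4: x_pred=-0.7159  r=-2.4441  x^+=-2.4537  v^+=0.4015  a^+=0.7520
step 5: x_pred=-2.1743  r=1.8443  x^+=-0.8630  v^+=2.2148  a^+=1.9687
step 6: x_pred=0.4269  r=-0.1269  x^+=0.3367  v^+=3.0599  a^+=1.8850
step 7: x_pred=2.0226  r=-5.5826  x^+=-1.9466  v^+=-0.4316  a^+=-1.7979
step 8: x_pred=-2.3609  r=-0.1991  x^+=-2.5025  v^+=-1.4514  a^+=-1.9293

a_post = -1.9293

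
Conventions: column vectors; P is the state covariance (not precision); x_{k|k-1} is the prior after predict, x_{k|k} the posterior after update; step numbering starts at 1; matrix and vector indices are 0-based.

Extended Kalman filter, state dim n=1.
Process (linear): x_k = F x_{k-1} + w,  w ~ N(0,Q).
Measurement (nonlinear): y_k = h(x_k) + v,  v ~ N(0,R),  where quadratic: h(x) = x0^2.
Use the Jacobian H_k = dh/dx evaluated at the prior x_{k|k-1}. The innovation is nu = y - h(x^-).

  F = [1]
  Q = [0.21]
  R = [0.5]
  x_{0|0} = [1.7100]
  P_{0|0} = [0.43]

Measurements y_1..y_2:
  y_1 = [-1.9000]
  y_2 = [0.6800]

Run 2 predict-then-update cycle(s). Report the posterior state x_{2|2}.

step 1: x^-=[1.7100]  P^-=[0.6400]  H_jac=[3.4200]  S=[7.9857]  K=[0.2741]  nu=[-4.8241]  x^+=[0.3878]  P^+=[0.0401]
step 2: x^-=[0.3878]  P^-=[0.2501]  H_jac=[0.7755]  S=[0.6504]  K=[0.2982]  nu=[0.5296]  x^+=[0.5457]  P^+=[0.1922]

x_post = [0.5457]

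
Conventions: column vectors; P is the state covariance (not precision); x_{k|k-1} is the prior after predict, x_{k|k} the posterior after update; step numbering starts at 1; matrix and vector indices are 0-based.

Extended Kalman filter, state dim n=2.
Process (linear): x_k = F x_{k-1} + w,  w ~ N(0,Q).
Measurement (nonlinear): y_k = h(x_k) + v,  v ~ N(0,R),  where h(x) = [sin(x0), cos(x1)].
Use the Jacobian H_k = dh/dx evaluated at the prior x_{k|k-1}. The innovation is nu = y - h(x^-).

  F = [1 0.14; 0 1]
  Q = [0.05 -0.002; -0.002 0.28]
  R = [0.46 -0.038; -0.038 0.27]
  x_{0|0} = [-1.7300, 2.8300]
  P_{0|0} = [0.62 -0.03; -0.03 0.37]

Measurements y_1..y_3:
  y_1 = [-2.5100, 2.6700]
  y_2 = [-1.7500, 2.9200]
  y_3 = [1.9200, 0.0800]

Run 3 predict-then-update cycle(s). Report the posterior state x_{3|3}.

x_post = [-3.3175, -1.2897]

step 1: x^-=[-1.3338, 2.8300]  P^-=[0.6689 0.0198; 0.0198 0.6500]  H_jac=[0.2348 0.0000; 0.0000 -0.3066]  S=[0.4969 -0.0394; -0.0394 0.3311]  K=[0.3176 0.0195; -0.0388 -0.6065]  nu=[-1.5380, 3.6218]  x^+=[-1.7517, 0.6930]  P^+=[0.6191 0.0222; 0.0222 0.5293]
step 2: x^-=[-1.6547, 0.6930]  P^-=[0.6857 0.0943; 0.0943 0.8093]  H_jac=[-0.0838 0.0000; 0.0000 -0.6389]  S=[0.4648 -0.0330; -0.0330 0.6003]  K=[-0.1312 -0.1076; -0.0784 -0.8656]  nu=[-0.7535, 2.1507]  x^+=[-1.7871, -1.1095]  P^+=[0.6717 0.0377; 0.0377 0.3612]
step 3: x^-=[-1.9425, -1.1095]  P^-=[0.7393 0.0862; 0.0862 0.6412]  H_jac=[-0.3632 0.0000; 0.0000 0.8955]  S=[0.5575 -0.0660; -0.0660 0.7841]  K=[-0.4747 0.0585; 0.0309 0.7348]  nu=[2.8517, -0.3651]  x^+=[-3.3175, -1.2897]  P^+=[0.6073 0.0378; 0.0378 0.2202]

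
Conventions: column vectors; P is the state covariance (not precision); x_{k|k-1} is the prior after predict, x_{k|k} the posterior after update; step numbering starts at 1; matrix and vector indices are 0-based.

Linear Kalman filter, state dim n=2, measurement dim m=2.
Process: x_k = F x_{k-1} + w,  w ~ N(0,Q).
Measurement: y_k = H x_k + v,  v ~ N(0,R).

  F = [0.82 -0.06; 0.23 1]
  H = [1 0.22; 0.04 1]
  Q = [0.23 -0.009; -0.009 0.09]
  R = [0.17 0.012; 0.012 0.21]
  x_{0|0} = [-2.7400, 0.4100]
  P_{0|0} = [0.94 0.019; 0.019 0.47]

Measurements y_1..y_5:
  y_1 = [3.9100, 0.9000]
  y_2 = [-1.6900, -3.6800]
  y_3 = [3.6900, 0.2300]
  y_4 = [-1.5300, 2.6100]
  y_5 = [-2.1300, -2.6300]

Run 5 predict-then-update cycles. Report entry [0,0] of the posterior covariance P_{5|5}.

P_post[0,0] = 0.1111

step 1: x^-=[-2.2714, -0.2202]  P^-=[0.8619 0.1554; 0.1554 0.6185]  S=[1.1302 0.3393; 0.3393 0.8423]  K=[0.8249 -0.1069; 0.0401 0.7255]  nu=[6.2298, 1.2111]  x^+=[2.7384, 0.9081]  P^+=[0.1430 -0.0183; -0.0183 0.1536]
step 2: x^-=[2.1910, 1.5379]  P^-=[0.3285 -0.0060; -0.0060 0.2427]  S=[0.5076 0.0725; 0.0725 0.4528]  K=[0.6573 -0.0894; 0.0173 0.5328]  nu=[-4.2193, -5.3056]  x^+=[-0.1079, -1.3619]  P^+=[0.1141 -0.0155; -0.0155 0.1127]
step 3: x^-=[-0.0068, -1.3867]  P^-=[0.3086 -0.0067; -0.0067 0.2016]  S=[0.4854 0.0619; 0.0619 0.4116]  K=[0.6433 -0.0831; 0.0154 0.4869]  nu=[4.0018, 1.6170]  x^+=[2.4334, -0.5376]  P^+=[0.1115 -0.0142; -0.0142 0.1030]
step 4: x^-=[2.0276, 0.0221]  P^-=[0.3067 -0.0056; -0.0056 0.1924]  S=[0.4836 0.0609; 0.0609 0.4024]  K=[0.6419 -0.0806; 0.0161 0.4751]  nu=[-3.5625, 2.5068]  x^+=[-0.4613, 1.1557]  P^+=[0.1112 -0.0137; -0.0137 0.1005]
step 5: x^-=[-0.4476, 1.0496]  P^-=[0.3065 -0.0051; -0.0051 0.1901]  S=[0.4834 0.0609; 0.0609 0.4002]  K=[0.6417 -0.0798; 0.0165 0.4720]  nu=[-1.9133, -3.6617]  x^+=[-1.3831, -0.7103]  P^+=[0.1111 -0.0135; -0.0135 0.0999]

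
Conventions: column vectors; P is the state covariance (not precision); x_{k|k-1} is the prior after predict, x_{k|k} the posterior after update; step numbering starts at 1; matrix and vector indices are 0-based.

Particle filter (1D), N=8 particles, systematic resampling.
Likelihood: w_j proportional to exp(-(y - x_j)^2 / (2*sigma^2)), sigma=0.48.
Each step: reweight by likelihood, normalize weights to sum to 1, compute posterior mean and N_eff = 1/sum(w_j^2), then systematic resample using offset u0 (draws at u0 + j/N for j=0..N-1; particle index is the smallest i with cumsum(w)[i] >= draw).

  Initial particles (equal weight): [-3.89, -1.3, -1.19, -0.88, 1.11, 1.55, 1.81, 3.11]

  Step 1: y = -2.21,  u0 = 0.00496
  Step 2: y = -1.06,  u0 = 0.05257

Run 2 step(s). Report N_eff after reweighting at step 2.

step 1: w=[0.0074, 0.5637, 0.3556, 0.0732, 0.0000, 0.0000, 0.0000, 0.0000]  mean=-1.2494  Neff=2.2237  idx=[0, 1, 1, 1, 1, 2, 2, 2]
step 2: w=[0.0000, 0.1374, 0.1374, 0.1374, 0.1374, 0.1501, 0.1501, 0.1501]  mean=-1.2505  Neff=6.9865  idx=[1, 2, 3, 4, 5, 5, 6, 7]

N_eff = 6.9865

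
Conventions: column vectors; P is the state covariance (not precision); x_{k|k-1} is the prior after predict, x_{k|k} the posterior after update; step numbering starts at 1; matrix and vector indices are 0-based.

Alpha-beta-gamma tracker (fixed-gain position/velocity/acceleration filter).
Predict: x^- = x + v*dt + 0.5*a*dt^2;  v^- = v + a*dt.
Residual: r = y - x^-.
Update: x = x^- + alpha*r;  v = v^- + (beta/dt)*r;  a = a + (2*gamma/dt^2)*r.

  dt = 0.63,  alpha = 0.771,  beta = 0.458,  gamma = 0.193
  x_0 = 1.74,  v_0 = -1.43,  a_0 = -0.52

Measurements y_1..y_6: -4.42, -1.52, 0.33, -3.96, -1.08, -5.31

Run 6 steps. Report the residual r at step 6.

resid = -6.5223

step 1: x_pred=0.7359  r=-5.1559  x^+=-3.2393  v^+=-5.5059  a^+=-5.5343
step 2: x_pred=-7.8063  r=6.2863  x^+=-2.9596  v^+=-4.4225  a^+=0.5793
step 3: x_pred=-5.6307  r=5.9607  x^+=-1.0350  v^+=0.2759  a^+=6.3764
step 4: x_pred=0.4042  r=-4.3642  x^+=-2.9606  v^+=1.1203  a^+=2.1320
step 5: x_pred=-1.8317  r=0.7517  x^+=-1.2521  v^+=3.0100  a^+=2.8631
step 6: x_pred=1.2123  r=-6.5223  x^+=-3.8164  v^+=0.0721  a^+=-3.4801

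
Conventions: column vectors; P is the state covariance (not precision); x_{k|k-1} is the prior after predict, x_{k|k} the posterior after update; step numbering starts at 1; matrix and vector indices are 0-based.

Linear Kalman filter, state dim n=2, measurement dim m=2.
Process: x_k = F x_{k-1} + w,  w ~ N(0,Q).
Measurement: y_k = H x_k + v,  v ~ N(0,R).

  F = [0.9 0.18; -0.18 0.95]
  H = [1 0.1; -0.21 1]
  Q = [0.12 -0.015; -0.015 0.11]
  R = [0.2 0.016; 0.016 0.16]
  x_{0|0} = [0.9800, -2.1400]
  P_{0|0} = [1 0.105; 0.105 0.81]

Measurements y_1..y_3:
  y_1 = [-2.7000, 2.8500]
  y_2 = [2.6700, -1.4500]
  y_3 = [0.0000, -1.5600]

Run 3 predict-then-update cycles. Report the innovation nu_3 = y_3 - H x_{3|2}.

innov = [-0.8571, -1.2924]

step 1: x^-=[0.4968, -2.2094]  P^-=[0.9903 0.0479; 0.0479 0.8375]  S=[1.2082 -0.0613; -0.0613 1.0211]  K=[0.8181 -0.1076; 0.1505 0.8194]  nu=[-2.9759, 5.1637]  x^+=[-2.4936, 1.5739]  P^+=[0.1590 0.0293; 0.0293 0.1397]
step 2: x^-=[-1.9609, 1.9440]  P^-=[0.2628 0.0072; 0.0072 0.2312]  S=[0.4665 -0.0090; -0.0090 0.3998]  K=[0.5627 -0.1073; 0.0761 0.5763]  nu=[4.4365, -3.8058]  x^+=[0.9442, 0.0886]  P^+=[0.1093 0.0148; 0.0148 0.0965]
step 3: x^-=[0.8657, -0.0858]  P^-=[0.2165 -0.0040; -0.0040 0.1956]  S=[0.4176 -0.0139; -0.0139 0.3668]  K=[0.5136 -0.1155; 0.0550 0.5376]  nu=[-0.8571, -1.2924]  x^+=[0.5748, -0.8277]  P^+=[0.0998 0.0107; 0.0107 0.0891]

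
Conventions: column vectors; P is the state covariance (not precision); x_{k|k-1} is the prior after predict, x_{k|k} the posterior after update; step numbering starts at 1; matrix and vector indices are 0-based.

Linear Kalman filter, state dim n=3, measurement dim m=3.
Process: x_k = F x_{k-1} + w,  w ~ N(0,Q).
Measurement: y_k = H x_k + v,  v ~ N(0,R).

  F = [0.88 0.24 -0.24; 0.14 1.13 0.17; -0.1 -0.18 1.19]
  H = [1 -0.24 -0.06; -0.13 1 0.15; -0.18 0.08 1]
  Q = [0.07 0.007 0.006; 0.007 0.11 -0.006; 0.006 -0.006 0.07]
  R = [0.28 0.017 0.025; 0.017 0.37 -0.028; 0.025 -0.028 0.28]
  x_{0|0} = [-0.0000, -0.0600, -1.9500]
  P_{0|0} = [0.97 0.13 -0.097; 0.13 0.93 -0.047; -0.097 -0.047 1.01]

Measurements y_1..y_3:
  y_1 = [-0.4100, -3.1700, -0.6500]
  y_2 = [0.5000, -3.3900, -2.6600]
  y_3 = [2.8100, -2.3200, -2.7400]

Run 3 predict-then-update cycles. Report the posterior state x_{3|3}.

step 1: x^-=[0.4536, -0.3993, -2.3097]  P^-=[1.0342 0.4707 -0.5511; 0.4707 1.3642 -0.0987; -0.5511 -0.0987 1.5880]  S=[1.2358 -0.0512 -0.7575; -0.0512 1.6569 0.2406; -0.7575 0.2406 2.0793]  K=[0.7215 0.1892 -0.0955; 0.0972 0.7939 -0.0922; -0.0117 0.0106 0.8021]  nu=[-1.0980, -2.3653, 1.7733]  x^+=[-0.9556, -2.5471, -0.8995]  P^+=[0.2309 0.1122 0.0186; 0.1122 0.3202 -0.0510; 0.0186 -0.0510 0.2314]
step 2: x^-=[-1.2363, -3.1649, -0.5164]  P^-=[0.3260 0.2421 -0.1116; 0.2421 0.5468 -0.1073; -0.1116 -0.1073 0.4319]  S=[0.5331 0.0818 -0.1268; 0.0818 0.8413 -0.0490; -0.1268 -0.0490 0.7420]  K=[0.4626 0.1659 -0.1134; 0.1106 0.5776 -0.0874; -0.0715 0.0078 0.5859]  nu=[0.9457, -0.3083, -2.1129]  x^+=[-0.6104, -3.0539, -1.8243]  P^+=[0.1515 0.0929 -0.0050; 0.0929 0.2361 -0.0400; -0.0050 -0.0400 0.1644]
step 3: x^-=[-0.8323, -3.8465, -1.5602]  P^-=[0.2563 0.1871 -0.0999; 0.1871 0.4330 -0.0891; -0.0999 -0.0891 0.3336]  S=[0.4821 0.0625 -0.1056; 0.0625 0.7433 -0.0474; -0.1056 -0.0474 0.6410]  K=[0.4044 0.1446 -0.1272; 0.0983 0.5182 -0.0830; -0.0906 0.0059 0.5229]  nu=[2.6255, 1.6523, -1.0219]  x^+=[0.5984, -2.6473, -2.3227]  P^+=[0.1317 0.0829 -0.0125; 0.0829 0.2121 -0.0373; -0.0125 -0.0373 0.1447]

x_post = [0.5984, -2.6473, -2.3227]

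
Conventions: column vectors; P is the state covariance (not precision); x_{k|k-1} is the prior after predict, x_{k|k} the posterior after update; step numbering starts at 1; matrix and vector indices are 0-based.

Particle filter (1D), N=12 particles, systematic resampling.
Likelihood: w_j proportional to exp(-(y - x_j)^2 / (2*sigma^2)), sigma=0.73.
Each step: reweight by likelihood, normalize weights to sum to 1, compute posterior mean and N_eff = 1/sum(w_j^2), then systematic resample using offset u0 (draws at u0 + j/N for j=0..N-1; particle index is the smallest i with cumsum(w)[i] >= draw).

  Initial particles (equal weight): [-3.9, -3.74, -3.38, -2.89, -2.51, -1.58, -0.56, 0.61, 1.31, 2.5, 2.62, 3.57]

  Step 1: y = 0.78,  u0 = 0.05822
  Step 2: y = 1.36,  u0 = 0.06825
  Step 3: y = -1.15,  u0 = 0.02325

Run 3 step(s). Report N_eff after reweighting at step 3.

N_eff = 5.7520

step 1: w=[0.0000, 0.0000, 0.0000, 0.0000, 0.0000, 0.0026, 0.0911, 0.4777, 0.3771, 0.0306, 0.0205, 0.0003]  mean=0.8616  Neff=2.6307  idx=[6, 7, 7, 7, 7, 7, 7, 8, 8, 8, 8, 9]
step 2: w=[0.0040, 0.0751, 0.0751, 0.0751, 0.0751, 0.0751, 0.0751, 0.1270, 0.1270, 0.1270, 0.1270, 0.0376]  mean=1.0319  Neff=10.0255  idx=[1, 2, 4, 5, 6, 7, 7, 8, 9, 9, 10, 11]
step 3: w=[0.1860, 0.1860, 0.1860, 0.1860, 0.1860, 0.0116, 0.0116, 0.0116, 0.0116, 0.0116, 0.0116, 0.0000]  mean=0.6589  Neff=5.7520  idx=[0, 0, 1, 1, 1, 2, 2, 3, 3, 4, 4, 5]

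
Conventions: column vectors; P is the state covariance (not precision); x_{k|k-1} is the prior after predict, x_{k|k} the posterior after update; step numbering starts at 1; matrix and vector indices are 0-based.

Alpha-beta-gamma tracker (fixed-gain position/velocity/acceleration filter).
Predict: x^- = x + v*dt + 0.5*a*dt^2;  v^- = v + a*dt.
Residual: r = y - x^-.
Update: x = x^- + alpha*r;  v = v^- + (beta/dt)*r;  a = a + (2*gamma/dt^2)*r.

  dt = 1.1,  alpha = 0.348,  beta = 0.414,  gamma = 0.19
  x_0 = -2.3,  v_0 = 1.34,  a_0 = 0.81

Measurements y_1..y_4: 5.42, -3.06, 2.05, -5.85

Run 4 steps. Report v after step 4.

v_post = -6.2169

step 1: x_pred=-0.3359  r=5.7559  x^+=1.6671  v^+=4.3973  a^+=2.6177
step 2: x_pred=8.0879  r=-11.1479  x^+=4.2084  v^+=3.0811  a^+=-0.8833
step 3: x_pred=7.0632  r=-5.0132  x^+=5.3186  v^+=0.2227  a^+=-2.4577
step 4: x_pred=4.0766  r=-9.9266  x^+=0.6221  v^+=-6.2169  a^+=-5.5752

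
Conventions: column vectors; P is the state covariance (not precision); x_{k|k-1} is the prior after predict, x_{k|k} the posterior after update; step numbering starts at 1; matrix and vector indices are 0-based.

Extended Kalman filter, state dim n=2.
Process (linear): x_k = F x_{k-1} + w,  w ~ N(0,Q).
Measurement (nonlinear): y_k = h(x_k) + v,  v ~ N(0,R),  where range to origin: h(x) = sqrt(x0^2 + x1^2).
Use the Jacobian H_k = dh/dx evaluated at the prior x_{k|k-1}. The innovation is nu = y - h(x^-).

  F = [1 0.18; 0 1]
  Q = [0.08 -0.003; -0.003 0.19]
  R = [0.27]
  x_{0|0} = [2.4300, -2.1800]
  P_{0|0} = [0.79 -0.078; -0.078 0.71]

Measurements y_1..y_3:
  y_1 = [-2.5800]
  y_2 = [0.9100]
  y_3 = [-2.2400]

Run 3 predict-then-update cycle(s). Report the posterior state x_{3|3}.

x_post = [-0.4553, -1.0812]

step 1: x^-=[2.0376, -2.1800]  P^-=[0.8649 0.0468; 0.0468 0.9000]  H_jac=[0.6828 -0.7306]  S=[1.1070]  K=[0.5027; -0.5651]  nu=[-5.5640]  x^+=[-0.7592, 0.9643]  P^+=[0.5852 0.3612; 0.3612 0.5465]
step 2: x^-=[-0.5856, 0.9643]  P^-=[0.8130 0.4566; 0.4566 0.7365]  H_jac=[-0.5191 0.8547]  S=[0.6219]  K=[-0.0510; 0.6311]  nu=[-0.2182]  x^+=[-0.5745, 0.8266]  P^+=[0.8114 0.4766; 0.4766 0.4888]
step 3: x^-=[-0.4257, 0.8266]  P^-=[1.0788 0.5616; 0.5616 0.6788]  H_jac=[-0.4578 0.8890]  S=[0.5755]  K=[0.0093; 0.6019]  nu=[-3.1698]  x^+=[-0.4553, -1.0812]  P^+=[1.0787 0.5584; 0.5584 0.4704]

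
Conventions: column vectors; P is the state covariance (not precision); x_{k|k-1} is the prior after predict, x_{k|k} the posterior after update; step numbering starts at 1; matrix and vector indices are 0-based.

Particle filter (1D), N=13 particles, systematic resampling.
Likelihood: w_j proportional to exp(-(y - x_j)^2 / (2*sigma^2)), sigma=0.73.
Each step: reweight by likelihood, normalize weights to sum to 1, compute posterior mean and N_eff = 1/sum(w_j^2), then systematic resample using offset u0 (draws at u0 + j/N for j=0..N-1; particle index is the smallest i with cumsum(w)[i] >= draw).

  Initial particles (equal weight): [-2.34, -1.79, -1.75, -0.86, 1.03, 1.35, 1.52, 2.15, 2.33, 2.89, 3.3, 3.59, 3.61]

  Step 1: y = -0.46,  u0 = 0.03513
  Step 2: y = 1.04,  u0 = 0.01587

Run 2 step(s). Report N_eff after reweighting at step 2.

N_eff = 2.5149

step 1: w=[0.0243, 0.1272, 0.1403, 0.5755, 0.0833, 0.0309, 0.0169, 0.0011, 0.0005, 0.0000, 0.0000, 0.0000, 0.0000]  mean=-0.8682  Neff=2.6606  idx=[1, 1, 2, 2, 3, 3, 3, 3, 3, 3, 3, 4, 5]
step 2: w=[0.0003, 0.0003, 0.0003, 0.0003, 0.0157, 0.0157, 0.0157, 0.0157, 0.0157, 0.0157, 0.0157, 0.4645, 0.4245]  mean=0.9549  Neff=2.5149  idx=[4, 9, 11, 11, 11, 11, 11, 11, 12, 12, 12, 12, 12]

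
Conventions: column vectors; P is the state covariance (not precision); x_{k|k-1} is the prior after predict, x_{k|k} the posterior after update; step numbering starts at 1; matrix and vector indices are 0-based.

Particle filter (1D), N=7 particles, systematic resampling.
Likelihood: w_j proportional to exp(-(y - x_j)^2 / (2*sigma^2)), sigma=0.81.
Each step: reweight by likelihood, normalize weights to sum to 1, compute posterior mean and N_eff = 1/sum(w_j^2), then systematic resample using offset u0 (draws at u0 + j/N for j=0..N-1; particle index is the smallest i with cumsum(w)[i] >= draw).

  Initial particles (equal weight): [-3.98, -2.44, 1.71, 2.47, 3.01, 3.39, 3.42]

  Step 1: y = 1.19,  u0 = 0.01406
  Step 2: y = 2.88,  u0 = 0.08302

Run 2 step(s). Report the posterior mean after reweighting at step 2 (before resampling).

step 1: w=[0.0000, 0.0000, 0.6624, 0.2336, 0.0652, 0.0204, 0.0184]  mean=2.0378  Neff=2.0065  idx=[2, 2, 2, 2, 2, 3, 3]
step 2: w=[0.1001, 0.1001, 0.1001, 0.1001, 0.1001, 0.2499, 0.2499]  mean=2.0898  Neff=5.7172  idx=[0, 2, 3, 5, 5, 6, 6]

post_mean = 2.0898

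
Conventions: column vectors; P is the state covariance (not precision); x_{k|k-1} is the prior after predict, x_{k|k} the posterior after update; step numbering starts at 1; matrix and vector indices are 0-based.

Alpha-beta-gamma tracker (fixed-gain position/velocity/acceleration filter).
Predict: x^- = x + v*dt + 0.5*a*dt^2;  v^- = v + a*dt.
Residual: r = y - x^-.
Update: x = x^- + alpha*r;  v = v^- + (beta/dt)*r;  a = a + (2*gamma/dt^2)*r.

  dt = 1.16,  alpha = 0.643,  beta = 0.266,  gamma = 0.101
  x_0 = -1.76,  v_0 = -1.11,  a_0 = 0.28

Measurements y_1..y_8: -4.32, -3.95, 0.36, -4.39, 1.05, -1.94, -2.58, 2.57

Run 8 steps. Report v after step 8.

v_post = 0.7558

step 1: x_pred=-2.8592  r=-1.4608  x^+=-3.7985  v^+=-1.1202  a^+=0.0607
step 2: x_pred=-5.0571  r=1.1071  x^+=-4.3452  v^+=-0.7959  a^+=0.2269
step 3: x_pred=-5.1158  r=5.4758  x^+=-1.5949  v^+=0.7230  a^+=1.0489
step 4: x_pred=-0.0505  r=-4.3395  x^+=-2.8408  v^+=0.9446  a^+=0.3975
step 5: x_pred=-1.4776  r=2.5276  x^+=0.1476  v^+=1.9853  a^+=0.7769
step 6: x_pred=2.9733  r=-4.9133  x^+=-0.1859  v^+=1.7599  a^+=0.0393
step 7: x_pred=1.8820  r=-4.4620  x^+=-0.9871  v^+=0.7823  a^+=-0.6305
step 8: x_pred=-0.5038  r=3.0738  x^+=1.4727  v^+=0.7558  a^+=-0.1691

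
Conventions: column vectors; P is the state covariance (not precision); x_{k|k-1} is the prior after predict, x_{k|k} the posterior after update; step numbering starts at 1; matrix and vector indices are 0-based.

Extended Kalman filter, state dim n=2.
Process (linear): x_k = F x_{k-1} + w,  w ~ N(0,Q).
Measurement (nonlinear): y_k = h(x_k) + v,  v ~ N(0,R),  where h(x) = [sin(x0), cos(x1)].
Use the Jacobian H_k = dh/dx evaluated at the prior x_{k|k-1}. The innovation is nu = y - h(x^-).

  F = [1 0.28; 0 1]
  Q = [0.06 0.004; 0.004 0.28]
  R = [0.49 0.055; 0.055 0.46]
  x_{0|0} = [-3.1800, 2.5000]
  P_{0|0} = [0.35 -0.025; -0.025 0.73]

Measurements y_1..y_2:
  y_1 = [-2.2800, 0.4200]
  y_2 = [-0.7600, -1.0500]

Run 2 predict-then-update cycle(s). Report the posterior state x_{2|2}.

step 1: x^-=[-2.4800, 2.5000]  P^-=[0.4532 0.1834; 0.1834 1.0100]  H_jac=[-0.7890 0.0000; 0.0000 -0.5985]  S=[0.7722 0.1416; 0.1416 0.8218]  K=[-0.4529 -0.0555; -0.0542 -0.7262]  nu=[-1.6656, 1.2211]  x^+=[-1.7934, 1.7035]  P^+=[0.2852 0.0843; 0.0843 0.5632]
step 2: x^-=[-1.3164, 1.7035]  P^-=[0.4365 0.2460; 0.2460 0.8432]  H_jac=[0.2517 0.0000; 0.0000 -0.9912]  S=[0.5177 -0.0064; -0.0064 1.2884]  K=[0.2099 -0.1882; 0.1116 -0.6481]  nu=[0.2078, -0.9177]  x^+=[-1.1000, 2.3215]  P^+=[0.3676 0.0757; 0.0757 0.2946]

x_post = [-1.1000, 2.3215]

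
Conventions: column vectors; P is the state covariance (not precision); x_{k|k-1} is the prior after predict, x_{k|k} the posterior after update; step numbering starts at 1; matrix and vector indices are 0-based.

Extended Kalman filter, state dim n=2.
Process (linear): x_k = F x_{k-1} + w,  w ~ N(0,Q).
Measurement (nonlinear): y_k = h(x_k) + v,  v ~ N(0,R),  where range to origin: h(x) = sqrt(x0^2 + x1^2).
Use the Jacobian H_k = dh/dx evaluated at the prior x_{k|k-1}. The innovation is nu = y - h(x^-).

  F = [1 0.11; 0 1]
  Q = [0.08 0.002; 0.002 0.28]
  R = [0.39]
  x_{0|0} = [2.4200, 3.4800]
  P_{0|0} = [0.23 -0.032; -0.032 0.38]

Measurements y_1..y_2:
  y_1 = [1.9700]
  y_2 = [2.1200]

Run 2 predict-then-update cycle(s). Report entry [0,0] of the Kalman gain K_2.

K[0,0] = 0.2685

step 1: x^-=[2.8028, 3.4800]  P^-=[0.3076 0.0118; 0.0118 0.6600]  H_jac=[0.6273 0.7788]  S=[0.9229]  K=[0.2190; 0.5650]  nu=[-2.4983]  x^+=[2.2557, 2.0684]  P^+=[0.2633 -0.1024; -0.1024 0.3654]
step 2: x^-=[2.4832, 2.0684]  P^-=[0.3252 -0.0602; -0.0602 0.6454]  H_jac=[0.7684 0.6400]  S=[0.7872]  K=[0.2685; 0.4660]  nu=[-1.1118]  x^+=[2.1847, 1.5503]  P^+=[0.2685 -0.1587; -0.1587 0.4745]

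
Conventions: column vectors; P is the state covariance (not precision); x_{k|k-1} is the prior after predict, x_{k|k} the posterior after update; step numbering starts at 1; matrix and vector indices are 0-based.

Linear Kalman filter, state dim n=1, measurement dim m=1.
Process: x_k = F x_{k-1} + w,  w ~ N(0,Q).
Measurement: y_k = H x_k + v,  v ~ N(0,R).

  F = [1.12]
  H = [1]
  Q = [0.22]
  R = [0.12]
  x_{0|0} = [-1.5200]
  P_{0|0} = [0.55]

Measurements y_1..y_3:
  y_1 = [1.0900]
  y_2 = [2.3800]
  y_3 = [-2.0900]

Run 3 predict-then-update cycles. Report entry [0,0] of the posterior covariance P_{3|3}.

P_post[0,0] = 0.0882

step 1: x^-=[-1.7024]  P^-=[0.9099]  S=[1.0299]  K=[0.8835]  nu=[2.7924]  x^+=[0.7646]  P^+=[0.1060]
step 2: x^-=[0.8564]  P^-=[0.3530]  S=[0.4730]  K=[0.7463]  nu=[1.5236]  x^+=[1.9935]  P^+=[0.0896]
step 3: x^-=[2.2327]  P^-=[0.3323]  S=[0.4523]  K=[0.7347]  nu=[-4.3227]  x^+=[-0.9432]  P^+=[0.0882]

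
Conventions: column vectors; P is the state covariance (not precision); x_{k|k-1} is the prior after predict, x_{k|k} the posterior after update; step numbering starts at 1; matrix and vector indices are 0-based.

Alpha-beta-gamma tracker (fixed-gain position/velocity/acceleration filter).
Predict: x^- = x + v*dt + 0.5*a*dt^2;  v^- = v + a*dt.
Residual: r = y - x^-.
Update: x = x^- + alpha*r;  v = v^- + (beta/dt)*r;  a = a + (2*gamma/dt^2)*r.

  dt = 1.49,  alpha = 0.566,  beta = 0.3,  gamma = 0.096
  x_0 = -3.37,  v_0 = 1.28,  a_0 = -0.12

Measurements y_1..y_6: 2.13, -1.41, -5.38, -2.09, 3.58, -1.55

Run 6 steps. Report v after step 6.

step 1: x_pred=-1.5960  r=3.7260  x^+=0.5129  v^+=1.8514  a^+=0.2022
step 2: x_pred=3.4960  r=-4.9060  x^+=0.7192  v^+=1.1649  a^+=-0.2220
step 3: x_pred=2.2085  r=-7.5885  x^+=-2.0866  v^+=-0.6938  a^+=-0.8783
step 4: x_pred=-4.0953  r=2.0053  x^+=-2.9603  v^+=-1.5987  a^+=-0.7049
step 5: x_pred=-6.1249  r=9.7049  x^+=-0.6319  v^+=-0.6950  a^+=0.1344
step 6: x_pred=-1.5183  r=-0.0317  x^+=-1.5362  v^+=-0.5011  a^+=0.1317

v_post = -0.5011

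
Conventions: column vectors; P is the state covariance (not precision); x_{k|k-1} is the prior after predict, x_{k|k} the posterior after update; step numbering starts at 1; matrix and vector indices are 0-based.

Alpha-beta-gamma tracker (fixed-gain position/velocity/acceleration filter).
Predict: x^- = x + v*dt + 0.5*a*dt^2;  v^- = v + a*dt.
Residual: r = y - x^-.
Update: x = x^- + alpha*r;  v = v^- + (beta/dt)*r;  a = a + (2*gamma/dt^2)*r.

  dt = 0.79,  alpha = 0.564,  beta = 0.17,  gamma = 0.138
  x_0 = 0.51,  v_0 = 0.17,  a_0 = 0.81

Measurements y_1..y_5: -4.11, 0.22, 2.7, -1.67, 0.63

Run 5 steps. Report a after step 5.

a_post = 0.5213

step 1: x_pred=0.8971  r=-5.0071  x^+=-1.9269  v^+=-0.2676  a^+=-1.4043
step 2: x_pred=-2.5765  r=2.7965  x^+=-0.9993  v^+=-0.7752  a^+=-0.1676
step 3: x_pred=-1.6640  r=4.3640  x^+=0.7973  v^+=0.0315  a^+=1.7623
step 4: x_pred=1.3721  r=-3.0421  x^+=-0.3436  v^+=0.7691  a^+=0.4170
step 5: x_pred=0.3941  r=0.2359  x^+=0.5271  v^+=1.1493  a^+=0.5213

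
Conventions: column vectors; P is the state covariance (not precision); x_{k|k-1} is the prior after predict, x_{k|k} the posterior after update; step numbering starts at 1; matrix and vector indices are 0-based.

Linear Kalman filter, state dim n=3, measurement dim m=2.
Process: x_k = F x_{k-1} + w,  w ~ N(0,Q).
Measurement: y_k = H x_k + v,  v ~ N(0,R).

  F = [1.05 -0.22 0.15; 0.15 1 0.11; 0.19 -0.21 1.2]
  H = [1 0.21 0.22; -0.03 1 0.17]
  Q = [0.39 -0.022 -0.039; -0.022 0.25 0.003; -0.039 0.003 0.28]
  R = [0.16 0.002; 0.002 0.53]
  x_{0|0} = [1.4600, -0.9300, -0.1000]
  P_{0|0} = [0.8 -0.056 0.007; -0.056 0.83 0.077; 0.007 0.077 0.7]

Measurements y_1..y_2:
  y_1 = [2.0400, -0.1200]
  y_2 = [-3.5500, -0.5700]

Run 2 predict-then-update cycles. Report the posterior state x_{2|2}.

step 1: x^-=[1.7226, -0.7220, 0.3527]  P^-=[1.3509 -0.1133 0.2859; -0.1133 1.1068 0.0271; 0.2859 0.0271 1.3223]  S=[1.7044 0.1844; 0.1844 1.6894]  K=[0.8321 -0.1531; 0.0020 0.6597; 0.3301 0.1080]  nu=[0.3914, 0.5937]  x^+=[1.9574, -0.3295, 0.5460]  P^+=[0.1782 -0.0467 -0.1615; -0.0467 0.3711 -0.1346; -0.1615 -0.1346 1.1038]
step 2: x^-=[2.2097, 0.0241, 1.0963]  P^-=[0.6088 -0.1441 0.0562; -0.1441 0.5895 -0.1224; 0.0562 -0.1224 1.8902]  S=[0.8392 0.0130; 0.0130 1.1412]  K=[0.7063 -0.1419; -0.0640 0.5029; 0.5293 0.1668]  nu=[-6.0059, -0.7142]  x^+=[-1.9311, 0.0494, -2.2019]  P^+=[0.1697 -0.0294 -0.2311; -0.0294 0.2983 -0.1930; -0.2311 -0.1930 1.6210]

x_post = [-1.9311, 0.0494, -2.2019]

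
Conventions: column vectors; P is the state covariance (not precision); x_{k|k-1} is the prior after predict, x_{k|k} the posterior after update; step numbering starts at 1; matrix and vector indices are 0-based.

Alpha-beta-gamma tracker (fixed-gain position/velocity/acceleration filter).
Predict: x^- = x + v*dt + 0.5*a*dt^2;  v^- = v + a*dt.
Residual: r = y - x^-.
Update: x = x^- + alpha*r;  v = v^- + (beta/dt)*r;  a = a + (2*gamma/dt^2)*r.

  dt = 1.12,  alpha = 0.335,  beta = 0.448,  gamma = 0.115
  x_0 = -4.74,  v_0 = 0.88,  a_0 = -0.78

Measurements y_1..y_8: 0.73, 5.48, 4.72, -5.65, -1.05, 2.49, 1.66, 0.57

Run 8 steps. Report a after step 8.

step 1: x_pred=-4.2436  r=4.9736  x^+=-2.5775  v^+=1.9958  a^+=0.1319
step 2: x_pred=-0.2594  r=5.7394  x^+=1.6633  v^+=4.4394  a^+=1.1843
step 3: x_pred=7.3782  r=-2.6582  x^+=6.4877  v^+=4.7025  a^+=0.6969
step 4: x_pred=12.1915  r=-17.8415  x^+=6.2146  v^+=-1.6536  a^+=-2.5744
step 5: x_pred=2.7479  r=-3.7979  x^+=1.4756  v^+=-6.0562  a^+=-3.2708
step 6: x_pred=-7.3588  r=9.8488  x^+=-4.0594  v^+=-5.7799  a^+=-1.4650
step 7: x_pred=-11.4518  r=13.1118  x^+=-7.0594  v^+=-2.1760  a^+=0.9391
step 8: x_pred=-8.9075  r=9.4775  x^+=-5.7325  v^+=2.6668  a^+=2.6769

a_post = 2.6769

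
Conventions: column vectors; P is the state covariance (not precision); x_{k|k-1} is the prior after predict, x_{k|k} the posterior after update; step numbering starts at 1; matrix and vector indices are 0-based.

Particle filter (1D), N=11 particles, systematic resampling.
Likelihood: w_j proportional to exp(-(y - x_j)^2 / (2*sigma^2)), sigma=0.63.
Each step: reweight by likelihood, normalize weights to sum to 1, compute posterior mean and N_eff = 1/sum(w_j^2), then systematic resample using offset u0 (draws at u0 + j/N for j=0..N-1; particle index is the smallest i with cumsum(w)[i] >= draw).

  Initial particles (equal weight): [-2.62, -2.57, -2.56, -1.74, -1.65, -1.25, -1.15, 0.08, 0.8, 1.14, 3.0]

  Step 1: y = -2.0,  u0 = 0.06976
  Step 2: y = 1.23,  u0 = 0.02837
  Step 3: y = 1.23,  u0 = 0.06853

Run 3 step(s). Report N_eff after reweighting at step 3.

step 1: w=[0.1331, 0.1435, 0.1455, 0.1984, 0.1852, 0.1064, 0.0870, 0.0009, 0.0000, 0.0000, 0.0000]  mean=-1.9738  Neff=6.5779  idx=[0, 1, 1, 2, 3, 3, 3, 4, 4, 5, 6]
step 2: w=[0.0000, 0.0000, 0.0000, 0.0000, 0.0112, 0.0112, 0.0112, 0.0218, 0.0218, 0.3244, 0.5984]  mean=-1.2241  Neff=2.1525  idx=[6, 9, 9, 9, 9, 10, 10, 10, 10, 10, 10]
step 3: w=[0.0023, 0.0662, 0.0662, 0.0662, 0.0662, 0.1221, 0.1221, 0.1221, 0.1221, 0.1221, 0.1221]  mean=-1.1778  Neff=9.3411  idx=[2, 3, 4, 5, 6, 7, 7, 8, 9, 10, 10]

N_eff = 9.3411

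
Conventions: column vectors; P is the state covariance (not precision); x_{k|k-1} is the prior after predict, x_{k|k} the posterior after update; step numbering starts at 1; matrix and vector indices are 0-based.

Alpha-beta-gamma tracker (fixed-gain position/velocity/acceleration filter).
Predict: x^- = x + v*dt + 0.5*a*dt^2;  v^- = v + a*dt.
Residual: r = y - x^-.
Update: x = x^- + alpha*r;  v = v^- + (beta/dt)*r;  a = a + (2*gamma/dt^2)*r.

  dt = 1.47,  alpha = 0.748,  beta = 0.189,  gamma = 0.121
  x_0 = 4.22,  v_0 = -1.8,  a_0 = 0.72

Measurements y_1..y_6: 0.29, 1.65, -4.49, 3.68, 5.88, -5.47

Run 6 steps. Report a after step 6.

step 1: x_pred=2.3519  r=-2.0619  x^+=0.8096  v^+=-1.0067  a^+=0.4891
step 2: x_pred=-0.1418  r=1.7918  x^+=1.1985  v^+=-0.0574  a^+=0.6898
step 3: x_pred=1.8594  r=-6.3494  x^+=-2.8900  v^+=0.1402  a^+=-0.0213
step 4: x_pred=-2.7069  r=6.3869  x^+=2.0705  v^+=0.9300  a^+=0.6940
step 5: x_pred=4.1875  r=1.6925  x^+=5.4535  v^+=2.1678  a^+=0.8835
step 6: x_pred=9.5947  r=-15.0647  x^+=-1.6737  v^+=1.5296  a^+=-0.8036

a_post = -0.8036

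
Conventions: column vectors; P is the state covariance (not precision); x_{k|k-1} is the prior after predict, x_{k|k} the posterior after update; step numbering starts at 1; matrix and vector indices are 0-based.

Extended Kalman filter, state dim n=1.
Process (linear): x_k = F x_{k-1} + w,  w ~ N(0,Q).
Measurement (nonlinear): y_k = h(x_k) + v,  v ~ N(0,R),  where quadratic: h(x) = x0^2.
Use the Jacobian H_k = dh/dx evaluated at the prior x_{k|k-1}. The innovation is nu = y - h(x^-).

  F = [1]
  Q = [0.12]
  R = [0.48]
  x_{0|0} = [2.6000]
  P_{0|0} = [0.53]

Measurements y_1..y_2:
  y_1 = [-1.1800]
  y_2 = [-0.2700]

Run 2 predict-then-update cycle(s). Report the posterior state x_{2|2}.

x_post = [0.7159]

step 1: x^-=[2.6000]  P^-=[0.6500]  H_jac=[5.2000]  S=[18.0560]  K=[0.1872]  nu=[-7.9400]  x^+=[1.1137]  P^+=[0.0173]
step 2: x^-=[1.1137]  P^-=[0.1373]  H_jac=[2.2273]  S=[1.1610]  K=[0.2634]  nu=[-1.5103]  x^+=[0.7159]  P^+=[0.0568]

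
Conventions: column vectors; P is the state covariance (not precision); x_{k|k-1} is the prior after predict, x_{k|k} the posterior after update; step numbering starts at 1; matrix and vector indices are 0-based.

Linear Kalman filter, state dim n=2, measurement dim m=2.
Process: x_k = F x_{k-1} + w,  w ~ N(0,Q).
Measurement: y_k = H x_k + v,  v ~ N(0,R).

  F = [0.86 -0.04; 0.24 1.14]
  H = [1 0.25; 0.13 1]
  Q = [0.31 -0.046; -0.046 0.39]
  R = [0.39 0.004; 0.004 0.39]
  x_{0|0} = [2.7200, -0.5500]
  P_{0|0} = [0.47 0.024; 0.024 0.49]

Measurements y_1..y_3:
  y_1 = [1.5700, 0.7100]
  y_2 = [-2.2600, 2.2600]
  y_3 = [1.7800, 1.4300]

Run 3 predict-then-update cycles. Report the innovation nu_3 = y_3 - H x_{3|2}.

innov = [2.1056, -0.1307]

step 1: x^-=[2.3612, 0.0258]  P^-=[0.6567 0.0520; 0.0520 1.0670]  S=[1.1394 0.4098; 0.4098 1.4816]  K=[0.6157 -0.0776; 0.0212 0.7189]  nu=[-0.7976, 0.3772]  x^+=[1.8408, 0.2801]  P^+=[0.2550 -0.0610; -0.0610 0.2884]
step 2: x^-=[1.5719, 0.7611]  P^-=[0.5033 -0.0657; -0.0657 0.7461]  S=[0.9071 0.1881; 0.1881 1.1275]  K=[0.5560 -0.0930; -0.0025 0.6546]  nu=[-4.0222, 1.2946]  x^+=[-0.7850, 1.6187]  P^+=[0.2326 -0.0643; -0.0643 0.2636]
step 3: x^-=[-0.7398, 1.6569]  P^-=[0.4868 -0.0724; -0.0724 0.7108]  S=[0.8851 0.1702; 0.1702 1.0902]  K=[0.5477 -0.0939; -0.0049 0.6441]  nu=[2.1056, -0.1307]  x^+=[0.4256, 1.5623]  P^+=[0.2293 -0.0642; -0.0642 0.2595]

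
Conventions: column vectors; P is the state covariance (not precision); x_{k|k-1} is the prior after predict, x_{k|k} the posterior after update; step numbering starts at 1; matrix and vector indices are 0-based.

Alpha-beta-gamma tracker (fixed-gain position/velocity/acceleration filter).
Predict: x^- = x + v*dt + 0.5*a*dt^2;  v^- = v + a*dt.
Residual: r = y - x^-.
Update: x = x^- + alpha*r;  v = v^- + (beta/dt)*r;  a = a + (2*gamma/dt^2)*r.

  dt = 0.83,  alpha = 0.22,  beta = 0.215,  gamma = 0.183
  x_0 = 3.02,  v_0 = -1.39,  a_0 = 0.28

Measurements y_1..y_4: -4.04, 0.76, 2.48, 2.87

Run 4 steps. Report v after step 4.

step 1: x_pred=1.9627  r=-6.0027  x^+=0.6421  v^+=-2.7125  a^+=-2.9091
step 2: x_pred=-2.6113  r=3.3713  x^+=-1.8696  v^+=-4.2538  a^+=-1.1180
step 3: x_pred=-5.7854  r=8.2654  x^+=-3.9670  v^+=-3.0408  a^+=3.2732
step 4: x_pred=-5.3634  r=8.2334  x^+=-3.5520  v^+=1.8088  a^+=7.6475

v_post = 1.8088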